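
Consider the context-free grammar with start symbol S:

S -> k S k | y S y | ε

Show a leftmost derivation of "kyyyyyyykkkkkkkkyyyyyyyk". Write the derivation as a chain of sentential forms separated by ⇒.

S ⇒ kSk ⇒ kySyk ⇒ kyySyyk ⇒ kyyySyyyk ⇒ kyyyySyyyyk ⇒ kyyyyySyyyyyk ⇒ kyyyyyySyyyyyyk ⇒ kyyyyyyySyyyyyyyk ⇒ kyyyyyyykSkyyyyyyyk ⇒ kyyyyyyykkSkkyyyyyyyk ⇒ kyyyyyyykkkSkkkyyyyyyyk ⇒ kyyyyyyykkkkSkkkkyyyyyyyk ⇒ kyyyyyyykkkkkkkkyyyyyyyk

S ⇒ kSk   [S -> k S k]
kSk ⇒ kySyk   [S -> y S y]
kySyk ⇒ kyySyyk   [S -> y S y]
kyySyyk ⇒ kyyySyyyk   [S -> y S y]
kyyySyyyk ⇒ kyyyySyyyyk   [S -> y S y]
kyyyySyyyyk ⇒ kyyyyySyyyyyk   [S -> y S y]
kyyyyySyyyyyk ⇒ kyyyyyySyyyyyyk   [S -> y S y]
kyyyyyySyyyyyyk ⇒ kyyyyyyySyyyyyyyk   [S -> y S y]
kyyyyyyySyyyyyyyk ⇒ kyyyyyyykSkyyyyyyyk   [S -> k S k]
kyyyyyyykSkyyyyyyyk ⇒ kyyyyyyykkSkkyyyyyyyk   [S -> k S k]
kyyyyyyykkSkkyyyyyyyk ⇒ kyyyyyyykkkSkkkyyyyyyyk   [S -> k S k]
kyyyyyyykkkSkkkyyyyyyyk ⇒ kyyyyyyykkkkSkkkkyyyyyyyk   [S -> k S k]
kyyyyyyykkkkSkkkkyyyyyyyk ⇒ kyyyyyyykkkkkkkkyyyyyyyk   [S -> ε]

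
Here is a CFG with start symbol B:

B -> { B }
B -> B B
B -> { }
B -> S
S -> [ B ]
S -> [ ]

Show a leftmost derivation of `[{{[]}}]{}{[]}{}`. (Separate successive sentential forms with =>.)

B => BB => SB => [B]B => [{B}]B => [{{B}}]B => [{{S}}]B => [{{[]}}]B => [{{[]}}]BB => [{{[]}}]BBB => [{{[]}}]{}BB => [{{[]}}]{}{B}B => [{{[]}}]{}{S}B => [{{[]}}]{}{[]}B => [{{[]}}]{}{[]}{}

B => BB   [B -> B B]
BB => SB   [B -> S]
SB => [B]B   [S -> [ B ]]
[B]B => [{B}]B   [B -> { B }]
[{B}]B => [{{B}}]B   [B -> { B }]
[{{B}}]B => [{{S}}]B   [B -> S]
[{{S}}]B => [{{[]}}]B   [S -> [ ]]
[{{[]}}]B => [{{[]}}]BB   [B -> B B]
[{{[]}}]BB => [{{[]}}]BBB   [B -> B B]
[{{[]}}]BBB => [{{[]}}]{}BB   [B -> { }]
[{{[]}}]{}BB => [{{[]}}]{}{B}B   [B -> { B }]
[{{[]}}]{}{B}B => [{{[]}}]{}{S}B   [B -> S]
[{{[]}}]{}{S}B => [{{[]}}]{}{[]}B   [S -> [ ]]
[{{[]}}]{}{[]}B => [{{[]}}]{}{[]}{}   [B -> { }]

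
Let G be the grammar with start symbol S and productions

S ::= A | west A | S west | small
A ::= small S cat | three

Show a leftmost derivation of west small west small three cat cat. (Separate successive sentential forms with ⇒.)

S ⇒ west A   [S ::= west A]
west A ⇒ west small S cat   [A ::= small S cat]
west small S cat ⇒ west small west A cat   [S ::= west A]
west small west A cat ⇒ west small west small S cat cat   [A ::= small S cat]
west small west small S cat cat ⇒ west small west small A cat cat   [S ::= A]
west small west small A cat cat ⇒ west small west small three cat cat   [A ::= three]

S ⇒ west A ⇒ west small S cat ⇒ west small west A cat ⇒ west small west small S cat cat ⇒ west small west small A cat cat ⇒ west small west small three cat cat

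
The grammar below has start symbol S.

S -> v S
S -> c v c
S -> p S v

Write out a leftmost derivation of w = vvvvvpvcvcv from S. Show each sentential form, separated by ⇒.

S ⇒ vS   [S -> v S]
vS ⇒ vvS   [S -> v S]
vvS ⇒ vvvS   [S -> v S]
vvvS ⇒ vvvvS   [S -> v S]
vvvvS ⇒ vvvvvS   [S -> v S]
vvvvvS ⇒ vvvvvpSv   [S -> p S v]
vvvvvpSv ⇒ vvvvvpvSv   [S -> v S]
vvvvvpvSv ⇒ vvvvvpvcvcv   [S -> c v c]

S ⇒ vS ⇒ vvS ⇒ vvvS ⇒ vvvvS ⇒ vvvvvS ⇒ vvvvvpSv ⇒ vvvvvpvSv ⇒ vvvvvpvcvcv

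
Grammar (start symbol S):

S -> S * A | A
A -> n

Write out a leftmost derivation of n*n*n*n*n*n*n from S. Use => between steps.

S => S*A   [S -> S * A]
S*A => S*A*A   [S -> S * A]
S*A*A => S*A*A*A   [S -> S * A]
S*A*A*A => S*A*A*A*A   [S -> S * A]
S*A*A*A*A => S*A*A*A*A*A   [S -> S * A]
S*A*A*A*A*A => S*A*A*A*A*A*A   [S -> S * A]
S*A*A*A*A*A*A => A*A*A*A*A*A*A   [S -> A]
A*A*A*A*A*A*A => n*A*A*A*A*A*A   [A -> n]
n*A*A*A*A*A*A => n*n*A*A*A*A*A   [A -> n]
n*n*A*A*A*A*A => n*n*n*A*A*A*A   [A -> n]
n*n*n*A*A*A*A => n*n*n*n*A*A*A   [A -> n]
n*n*n*n*A*A*A => n*n*n*n*n*A*A   [A -> n]
n*n*n*n*n*A*A => n*n*n*n*n*n*A   [A -> n]
n*n*n*n*n*n*A => n*n*n*n*n*n*n   [A -> n]

S => S*A => S*A*A => S*A*A*A => S*A*A*A*A => S*A*A*A*A*A => S*A*A*A*A*A*A => A*A*A*A*A*A*A => n*A*A*A*A*A*A => n*n*A*A*A*A*A => n*n*n*A*A*A*A => n*n*n*n*A*A*A => n*n*n*n*n*A*A => n*n*n*n*n*n*A => n*n*n*n*n*n*n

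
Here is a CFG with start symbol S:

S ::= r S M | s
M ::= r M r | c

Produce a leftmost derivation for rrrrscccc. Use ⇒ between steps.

S⇒rSM⇒rrSMM⇒rrrSMMM⇒rrrrSMMMM⇒rrrrsMMMM⇒rrrrscMMM⇒rrrrsccMM⇒rrrrscccM⇒rrrrscccc

S ⇒ rSM   [S ::= r S M]
rSM ⇒ rrSMM   [S ::= r S M]
rrSMM ⇒ rrrSMMM   [S ::= r S M]
rrrSMMM ⇒ rrrrSMMMM   [S ::= r S M]
rrrrSMMMM ⇒ rrrrsMMMM   [S ::= s]
rrrrsMMMM ⇒ rrrrscMMM   [M ::= c]
rrrrscMMM ⇒ rrrrsccMM   [M ::= c]
rrrrsccMM ⇒ rrrrscccM   [M ::= c]
rrrrscccM ⇒ rrrrscccc   [M ::= c]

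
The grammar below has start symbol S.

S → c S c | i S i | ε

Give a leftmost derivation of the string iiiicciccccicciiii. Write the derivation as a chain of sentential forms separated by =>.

S => iSi   [S → i S i]
iSi => iiSii   [S → i S i]
iiSii => iiiSiii   [S → i S i]
iiiSiii => iiiiSiiii   [S → i S i]
iiiiSiiii => iiiicSciiii   [S → c S c]
iiiicSciiii => iiiiccScciiii   [S → c S c]
iiiiccScciiii => iiiicciSicciiii   [S → i S i]
iiiicciSicciiii => iiiiccicScicciiii   [S → c S c]
iiiiccicScicciiii => iiiicciccSccicciiii   [S → c S c]
iiiicciccSccicciiii => iiiicciccccicciiii   [S → ε]

S => iSi => iiSii => iiiSiii => iiiiSiiii => iiiicSciiii => iiiiccScciiii => iiiicciSicciiii => iiiiccicScicciiii => iiiicciccSccicciiii => iiiicciccccicciiii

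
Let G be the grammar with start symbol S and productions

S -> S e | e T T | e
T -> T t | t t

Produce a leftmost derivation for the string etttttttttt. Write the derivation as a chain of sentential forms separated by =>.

S => eTT => eTtT => eTttT => eTtttT => etttttT => etttttTt => etttttTtt => etttttTttt => etttttttttt

S => eTT   [S -> e T T]
eTT => eTtT   [T -> T t]
eTtT => eTttT   [T -> T t]
eTttT => eTtttT   [T -> T t]
eTtttT => etttttT   [T -> t t]
etttttT => etttttTt   [T -> T t]
etttttTt => etttttTtt   [T -> T t]
etttttTtt => etttttTttt   [T -> T t]
etttttTttt => etttttttttt   [T -> t t]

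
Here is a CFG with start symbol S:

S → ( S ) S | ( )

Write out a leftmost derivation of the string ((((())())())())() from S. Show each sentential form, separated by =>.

S => (S)S => ((S)S)S => (((S)S)S)S => ((((S)S)S)S)S => ((((())S)S)S)S => ((((())())S)S)S => ((((())())())S)S => ((((())())())())S => ((((())())())())()

S => (S)S   [S → ( S ) S]
(S)S => ((S)S)S   [S → ( S ) S]
((S)S)S => (((S)S)S)S   [S → ( S ) S]
(((S)S)S)S => ((((S)S)S)S)S   [S → ( S ) S]
((((S)S)S)S)S => ((((())S)S)S)S   [S → ( )]
((((())S)S)S)S => ((((())())S)S)S   [S → ( )]
((((())())S)S)S => ((((())())())S)S   [S → ( )]
((((())())())S)S => ((((())())())())S   [S → ( )]
((((())())())())S => ((((())())())())()   [S → ( )]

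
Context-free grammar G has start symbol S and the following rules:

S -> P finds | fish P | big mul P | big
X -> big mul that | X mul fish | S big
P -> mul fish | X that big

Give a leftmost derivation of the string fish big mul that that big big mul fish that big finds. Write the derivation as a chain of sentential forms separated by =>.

S => P finds => X that big finds => X mul fish that big finds => S big mul fish that big finds => fish P big mul fish that big finds => fish X that big big mul fish that big finds => fish big mul that that big big mul fish that big finds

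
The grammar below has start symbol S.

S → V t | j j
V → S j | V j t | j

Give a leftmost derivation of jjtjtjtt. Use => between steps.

S=>Vt=>Vjtt=>Vjtjtt=>Vjtjtjtt=>jjtjtjtt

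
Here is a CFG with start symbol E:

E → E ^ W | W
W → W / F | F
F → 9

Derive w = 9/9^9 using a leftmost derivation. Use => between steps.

E => E^W   [E → E ^ W]
E^W => W^W   [E → W]
W^W => W/F^W   [W → W / F]
W/F^W => F/F^W   [W → F]
F/F^W => 9/F^W   [F → 9]
9/F^W => 9/9^W   [F → 9]
9/9^W => 9/9^F   [W → F]
9/9^F => 9/9^9   [F → 9]

E=>E^W=>W^W=>W/F^W=>F/F^W=>9/F^W=>9/9^W=>9/9^F=>9/9^9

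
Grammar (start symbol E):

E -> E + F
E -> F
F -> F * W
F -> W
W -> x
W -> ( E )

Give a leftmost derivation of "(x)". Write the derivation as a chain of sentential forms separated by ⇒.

E ⇒ F ⇒ W ⇒ (E) ⇒ (F) ⇒ (W) ⇒ (x)

E ⇒ F   [E -> F]
F ⇒ W   [F -> W]
W ⇒ (E)   [W -> ( E )]
(E) ⇒ (F)   [E -> F]
(F) ⇒ (W)   [F -> W]
(W) ⇒ (x)   [W -> x]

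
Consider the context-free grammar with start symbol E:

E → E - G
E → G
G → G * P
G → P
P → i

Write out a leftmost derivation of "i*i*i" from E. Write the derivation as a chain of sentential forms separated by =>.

E => G => G*P => G*P*P => P*P*P => i*P*P => i*i*P => i*i*i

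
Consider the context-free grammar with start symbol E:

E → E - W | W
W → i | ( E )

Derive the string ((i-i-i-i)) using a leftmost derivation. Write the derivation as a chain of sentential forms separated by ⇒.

E⇒W⇒(E)⇒(W)⇒((E))⇒((E-W))⇒((E-W-W))⇒((E-W-W-W))⇒((W-W-W-W))⇒((i-W-W-W))⇒((i-i-W-W))⇒((i-i-i-W))⇒((i-i-i-i))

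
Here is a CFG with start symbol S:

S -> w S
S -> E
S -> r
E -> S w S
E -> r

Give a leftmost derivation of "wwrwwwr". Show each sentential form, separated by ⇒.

S ⇒ wS ⇒ wE ⇒ wSwS ⇒ wwSwS ⇒ wwrwS ⇒ wwrwwS ⇒ wwrwwwS ⇒ wwrwwwE ⇒ wwrwwwr

S ⇒ wS   [S -> w S]
wS ⇒ wE   [S -> E]
wE ⇒ wSwS   [E -> S w S]
wSwS ⇒ wwSwS   [S -> w S]
wwSwS ⇒ wwrwS   [S -> r]
wwrwS ⇒ wwrwwS   [S -> w S]
wwrwwS ⇒ wwrwwwS   [S -> w S]
wwrwwwS ⇒ wwrwwwE   [S -> E]
wwrwwwE ⇒ wwrwwwr   [E -> r]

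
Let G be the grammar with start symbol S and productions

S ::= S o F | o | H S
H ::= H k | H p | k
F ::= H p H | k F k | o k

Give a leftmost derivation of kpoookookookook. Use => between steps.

S=>HS=>HpS=>kpS=>kpSoF=>kpSoFoF=>kpSoFoFoF=>kpSoFoFoFoF=>kpooFoFoFoF=>kpoookoFoFoF=>kpoookookoFoF=>kpoookookookoF=>kpoookookookook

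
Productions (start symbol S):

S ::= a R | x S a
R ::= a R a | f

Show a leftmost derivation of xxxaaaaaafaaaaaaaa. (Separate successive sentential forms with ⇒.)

S⇒xSa⇒xxSaa⇒xxxSaaa⇒xxxaRaaa⇒xxxaaRaaaa⇒xxxaaaRaaaaa⇒xxxaaaaRaaaaaa⇒xxxaaaaaRaaaaaaa⇒xxxaaaaaaRaaaaaaaa⇒xxxaaaaaafaaaaaaaa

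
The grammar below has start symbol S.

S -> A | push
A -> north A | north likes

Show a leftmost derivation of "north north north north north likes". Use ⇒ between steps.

S ⇒ A   [S -> A]
A ⇒ north A   [A -> north A]
north A ⇒ north north A   [A -> north A]
north north A ⇒ north north north A   [A -> north A]
north north north A ⇒ north north north north A   [A -> north A]
north north north north A ⇒ north north north north north likes   [A -> north likes]

S ⇒ A ⇒ north A ⇒ north north A ⇒ north north north A ⇒ north north north north A ⇒ north north north north north likes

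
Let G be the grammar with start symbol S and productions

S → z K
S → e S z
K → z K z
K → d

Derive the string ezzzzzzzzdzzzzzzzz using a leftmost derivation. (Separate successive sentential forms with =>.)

S => eSz => ezKz => ezzKzz => ezzzKzzz => ezzzzKzzzz => ezzzzzKzzzzz => ezzzzzzKzzzzzz => ezzzzzzzKzzzzzzz => ezzzzzzzzKzzzzzzzz => ezzzzzzzzdzzzzzzzz

S => eSz   [S → e S z]
eSz => ezKz   [S → z K]
ezKz => ezzKzz   [K → z K z]
ezzKzz => ezzzKzzz   [K → z K z]
ezzzKzzz => ezzzzKzzzz   [K → z K z]
ezzzzKzzzz => ezzzzzKzzzzz   [K → z K z]
ezzzzzKzzzzz => ezzzzzzKzzzzzz   [K → z K z]
ezzzzzzKzzzzzz => ezzzzzzzKzzzzzzz   [K → z K z]
ezzzzzzzKzzzzzzz => ezzzzzzzzKzzzzzzzz   [K → z K z]
ezzzzzzzzKzzzzzzzz => ezzzzzzzzdzzzzzzzz   [K → d]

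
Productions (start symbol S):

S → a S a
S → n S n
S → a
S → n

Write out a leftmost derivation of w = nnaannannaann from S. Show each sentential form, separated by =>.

S => nSn   [S → n S n]
nSn => nnSnn   [S → n S n]
nnSnn => nnaSann   [S → a S a]
nnaSann => nnaaSaann   [S → a S a]
nnaaSaann => nnaanSnaann   [S → n S n]
nnaanSnaann => nnaannSnnaann   [S → n S n]
nnaannSnnaann => nnaannannaann   [S → a]

S=>nSn=>nnSnn=>nnaSann=>nnaaSaann=>nnaanSnaann=>nnaannSnnaann=>nnaannannaann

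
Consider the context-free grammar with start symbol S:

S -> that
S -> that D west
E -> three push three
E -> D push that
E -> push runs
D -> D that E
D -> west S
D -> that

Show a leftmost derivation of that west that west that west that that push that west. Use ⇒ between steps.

S ⇒ that D west ⇒ that D that E west ⇒ that west S that E west ⇒ that west that D west that E west ⇒ that west that west S west that E west ⇒ that west that west that west that E west ⇒ that west that west that west that D push that west ⇒ that west that west that west that that push that west

S ⇒ that D west   [S -> that D west]
that D west ⇒ that D that E west   [D -> D that E]
that D that E west ⇒ that west S that E west   [D -> west S]
that west S that E west ⇒ that west that D west that E west   [S -> that D west]
that west that D west that E west ⇒ that west that west S west that E west   [D -> west S]
that west that west S west that E west ⇒ that west that west that west that E west   [S -> that]
that west that west that west that E west ⇒ that west that west that west that D push that west   [E -> D push that]
that west that west that west that D push that west ⇒ that west that west that west that that push that west   [D -> that]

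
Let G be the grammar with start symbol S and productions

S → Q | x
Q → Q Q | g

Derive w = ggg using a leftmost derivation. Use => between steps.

S => Q => QQ => gQ => gQQ => ggQ => ggg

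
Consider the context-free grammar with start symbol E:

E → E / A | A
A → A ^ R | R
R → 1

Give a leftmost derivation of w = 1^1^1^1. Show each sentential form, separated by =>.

E => A => A^R => A^R^R => A^R^R^R => R^R^R^R => 1^R^R^R => 1^1^R^R => 1^1^1^R => 1^1^1^1

E => A   [E → A]
A => A^R   [A → A ^ R]
A^R => A^R^R   [A → A ^ R]
A^R^R => A^R^R^R   [A → A ^ R]
A^R^R^R => R^R^R^R   [A → R]
R^R^R^R => 1^R^R^R   [R → 1]
1^R^R^R => 1^1^R^R   [R → 1]
1^1^R^R => 1^1^1^R   [R → 1]
1^1^1^R => 1^1^1^1   [R → 1]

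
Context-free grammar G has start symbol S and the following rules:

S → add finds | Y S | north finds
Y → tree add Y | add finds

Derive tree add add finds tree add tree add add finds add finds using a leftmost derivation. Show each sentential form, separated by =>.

S => Y S   [S → Y S]
Y S => tree add Y S   [Y → tree add Y]
tree add Y S => tree add add finds S   [Y → add finds]
tree add add finds S => tree add add finds Y S   [S → Y S]
tree add add finds Y S => tree add add finds tree add Y S   [Y → tree add Y]
tree add add finds tree add Y S => tree add add finds tree add tree add Y S   [Y → tree add Y]
tree add add finds tree add tree add Y S => tree add add finds tree add tree add add finds S   [Y → add finds]
tree add add finds tree add tree add add finds S => tree add add finds tree add tree add add finds add finds   [S → add finds]

S => Y S => tree add Y S => tree add add finds S => tree add add finds Y S => tree add add finds tree add Y S => tree add add finds tree add tree add Y S => tree add add finds tree add tree add add finds S => tree add add finds tree add tree add add finds add finds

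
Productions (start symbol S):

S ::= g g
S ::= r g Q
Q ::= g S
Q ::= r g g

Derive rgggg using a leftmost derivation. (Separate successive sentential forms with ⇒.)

S ⇒ rgQ   [S ::= r g Q]
rgQ ⇒ rggS   [Q ::= g S]
rggS ⇒ rgggg   [S ::= g g]

S ⇒ rgQ ⇒ rggS ⇒ rgggg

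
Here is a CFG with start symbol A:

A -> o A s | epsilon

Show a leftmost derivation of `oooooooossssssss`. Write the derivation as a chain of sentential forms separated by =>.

A => oAs => ooAss => oooAsss => ooooAssss => oooooAsssss => ooooooAssssss => oooooooAsssssss => ooooooooAssssssss => oooooooossssssss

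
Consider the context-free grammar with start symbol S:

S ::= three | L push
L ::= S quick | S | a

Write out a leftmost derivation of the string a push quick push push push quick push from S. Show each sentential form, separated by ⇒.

S ⇒ L push ⇒ S quick push ⇒ L push quick push ⇒ S push quick push ⇒ L push push quick push ⇒ S push push quick push ⇒ L push push push quick push ⇒ S quick push push push quick push ⇒ L push quick push push push quick push ⇒ a push quick push push push quick push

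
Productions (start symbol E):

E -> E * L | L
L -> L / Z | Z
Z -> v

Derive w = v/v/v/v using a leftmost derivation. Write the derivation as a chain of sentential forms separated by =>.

E => L   [E -> L]
L => L/Z   [L -> L / Z]
L/Z => L/Z/Z   [L -> L / Z]
L/Z/Z => L/Z/Z/Z   [L -> L / Z]
L/Z/Z/Z => Z/Z/Z/Z   [L -> Z]
Z/Z/Z/Z => v/Z/Z/Z   [Z -> v]
v/Z/Z/Z => v/v/Z/Z   [Z -> v]
v/v/Z/Z => v/v/v/Z   [Z -> v]
v/v/v/Z => v/v/v/v   [Z -> v]

E => L => L/Z => L/Z/Z => L/Z/Z/Z => Z/Z/Z/Z => v/Z/Z/Z => v/v/Z/Z => v/v/v/Z => v/v/v/v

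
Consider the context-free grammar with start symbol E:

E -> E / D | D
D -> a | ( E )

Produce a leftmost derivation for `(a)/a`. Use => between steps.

E => E/D   [E -> E / D]
E/D => D/D   [E -> D]
D/D => (E)/D   [D -> ( E )]
(E)/D => (D)/D   [E -> D]
(D)/D => (a)/D   [D -> a]
(a)/D => (a)/a   [D -> a]

E => E/D => D/D => (E)/D => (D)/D => (a)/D => (a)/a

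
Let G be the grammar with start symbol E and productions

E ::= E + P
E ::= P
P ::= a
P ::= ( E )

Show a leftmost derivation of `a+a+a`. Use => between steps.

E => E+P   [E ::= E + P]
E+P => E+P+P   [E ::= E + P]
E+P+P => P+P+P   [E ::= P]
P+P+P => a+P+P   [P ::= a]
a+P+P => a+a+P   [P ::= a]
a+a+P => a+a+a   [P ::= a]

E => E+P => E+P+P => P+P+P => a+P+P => a+a+P => a+a+a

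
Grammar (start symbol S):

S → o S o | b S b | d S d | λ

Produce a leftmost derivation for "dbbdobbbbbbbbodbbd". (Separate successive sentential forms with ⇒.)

S ⇒ dSd ⇒ dbSbd ⇒ dbbSbbd ⇒ dbbdSdbbd ⇒ dbbdoSodbbd ⇒ dbbdobSbodbbd ⇒ dbbdobbSbbodbbd ⇒ dbbdobbbSbbbodbbd ⇒ dbbdobbbbSbbbbodbbd ⇒ dbbdobbbbbbbbodbbd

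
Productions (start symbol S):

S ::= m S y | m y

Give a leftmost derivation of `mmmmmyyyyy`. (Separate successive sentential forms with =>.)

S=>mSy=>mmSyy=>mmmSyyy=>mmmmSyyyy=>mmmmmyyyyy

S => mSy   [S ::= m S y]
mSy => mmSyy   [S ::= m S y]
mmSyy => mmmSyyy   [S ::= m S y]
mmmSyyy => mmmmSyyyy   [S ::= m S y]
mmmmSyyyy => mmmmmyyyyy   [S ::= m y]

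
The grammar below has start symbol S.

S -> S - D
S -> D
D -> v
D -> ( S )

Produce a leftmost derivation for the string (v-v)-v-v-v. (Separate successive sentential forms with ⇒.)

S ⇒ S-D ⇒ S-D-D ⇒ S-D-D-D ⇒ D-D-D-D ⇒ (S)-D-D-D ⇒ (S-D)-D-D-D ⇒ (D-D)-D-D-D ⇒ (v-D)-D-D-D ⇒ (v-v)-D-D-D ⇒ (v-v)-v-D-D ⇒ (v-v)-v-v-D ⇒ (v-v)-v-v-v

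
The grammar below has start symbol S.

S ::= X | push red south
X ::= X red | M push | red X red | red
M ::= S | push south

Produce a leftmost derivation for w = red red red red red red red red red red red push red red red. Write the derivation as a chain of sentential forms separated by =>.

S => X => red X red => red red X red red => red red red X red red red => red red red M push red red red => red red red S push red red red => red red red X push red red red => red red red red X red push red red red => red red red red red X red red push red red red => red red red red red X red red red push red red red => red red red red red red X red red red red push red red red => red red red red red red red red red red red push red red red

S => X   [S ::= X]
X => red X red   [X ::= red X red]
red X red => red red X red red   [X ::= red X red]
red red X red red => red red red X red red red   [X ::= red X red]
red red red X red red red => red red red M push red red red   [X ::= M push]
red red red M push red red red => red red red S push red red red   [M ::= S]
red red red S push red red red => red red red X push red red red   [S ::= X]
red red red X push red red red => red red red red X red push red red red   [X ::= red X red]
red red red red X red push red red red => red red red red red X red red push red red red   [X ::= red X red]
red red red red red X red red push red red red => red red red red red X red red red push red red red   [X ::= X red]
red red red red red X red red red push red red red => red red red red red red X red red red red push red red red   [X ::= red X red]
red red red red red red X red red red red push red red red => red red red red red red red red red red red push red red red   [X ::= red]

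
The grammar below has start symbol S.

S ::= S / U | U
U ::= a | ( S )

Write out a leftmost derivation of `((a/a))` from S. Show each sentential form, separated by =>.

S => U => (S) => (U) => ((S)) => ((S/U)) => ((U/U)) => ((a/U)) => ((a/a))

S => U   [S ::= U]
U => (S)   [U ::= ( S )]
(S) => (U)   [S ::= U]
(U) => ((S))   [U ::= ( S )]
((S)) => ((S/U))   [S ::= S / U]
((S/U)) => ((U/U))   [S ::= U]
((U/U)) => ((a/U))   [U ::= a]
((a/U)) => ((a/a))   [U ::= a]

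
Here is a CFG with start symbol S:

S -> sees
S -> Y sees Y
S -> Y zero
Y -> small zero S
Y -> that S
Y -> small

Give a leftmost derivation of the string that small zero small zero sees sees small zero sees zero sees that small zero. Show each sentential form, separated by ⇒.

S ⇒ Y sees Y ⇒ that S sees Y ⇒ that Y zero sees Y ⇒ that small zero S zero sees Y ⇒ that small zero Y sees Y zero sees Y ⇒ that small zero small zero S sees Y zero sees Y ⇒ that small zero small zero sees sees Y zero sees Y ⇒ that small zero small zero sees sees small zero S zero sees Y ⇒ that small zero small zero sees sees small zero sees zero sees Y ⇒ that small zero small zero sees sees small zero sees zero sees that S ⇒ that small zero small zero sees sees small zero sees zero sees that Y zero ⇒ that small zero small zero sees sees small zero sees zero sees that small zero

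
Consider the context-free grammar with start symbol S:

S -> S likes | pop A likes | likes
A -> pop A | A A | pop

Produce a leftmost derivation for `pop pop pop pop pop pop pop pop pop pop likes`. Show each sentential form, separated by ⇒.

S ⇒ pop A likes ⇒ pop pop A likes ⇒ pop pop pop A likes ⇒ pop pop pop pop A likes ⇒ pop pop pop pop pop A likes ⇒ pop pop pop pop pop A A likes ⇒ pop pop pop pop pop A A A likes ⇒ pop pop pop pop pop pop A A A likes ⇒ pop pop pop pop pop pop pop A A likes ⇒ pop pop pop pop pop pop pop pop A A likes ⇒ pop pop pop pop pop pop pop pop pop A likes ⇒ pop pop pop pop pop pop pop pop pop pop likes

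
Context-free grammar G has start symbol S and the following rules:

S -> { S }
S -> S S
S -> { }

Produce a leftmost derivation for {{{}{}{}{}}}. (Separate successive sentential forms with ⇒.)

S ⇒ {S} ⇒ {{S}} ⇒ {{SS}} ⇒ {{SSS}} ⇒ {{SSSS}} ⇒ {{{}SSS}} ⇒ {{{}{}SS}} ⇒ {{{}{}{}S}} ⇒ {{{}{}{}{}}}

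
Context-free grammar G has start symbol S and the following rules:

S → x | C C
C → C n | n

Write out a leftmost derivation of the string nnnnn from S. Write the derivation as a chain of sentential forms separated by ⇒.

S ⇒ CC   [S → C C]
CC ⇒ nC   [C → n]
nC ⇒ nCn   [C → C n]
nCn ⇒ nCnn   [C → C n]
nCnn ⇒ nCnnn   [C → C n]
nCnnn ⇒ nnnnn   [C → n]

S ⇒ CC ⇒ nC ⇒ nCn ⇒ nCnn ⇒ nCnnn ⇒ nnnnn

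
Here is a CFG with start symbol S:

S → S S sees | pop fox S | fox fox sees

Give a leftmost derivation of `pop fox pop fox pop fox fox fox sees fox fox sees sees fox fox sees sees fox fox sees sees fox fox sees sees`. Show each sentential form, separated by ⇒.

S ⇒ pop fox S   [S → pop fox S]
pop fox S ⇒ pop fox S S sees   [S → S S sees]
pop fox S S sees ⇒ pop fox S S sees S sees   [S → S S sees]
pop fox S S sees S sees ⇒ pop fox pop fox S S sees S sees   [S → pop fox S]
pop fox pop fox S S sees S sees ⇒ pop fox pop fox S S sees S sees S sees   [S → S S sees]
pop fox pop fox S S sees S sees S sees ⇒ pop fox pop fox S S sees S sees S sees S sees   [S → S S sees]
pop fox pop fox S S sees S sees S sees S sees ⇒ pop fox pop fox pop fox S S sees S sees S sees S sees   [S → pop fox S]
pop fox pop fox pop fox S S sees S sees S sees S sees ⇒ pop fox pop fox pop fox fox fox sees S sees S sees S sees S sees   [S → fox fox sees]
pop fox pop fox pop fox fox fox sees S sees S sees S sees S sees ⇒ pop fox pop fox pop fox fox fox sees fox fox sees sees S sees S sees S sees   [S → fox fox sees]
pop fox pop fox pop fox fox fox sees fox fox sees sees S sees S sees S sees ⇒ pop fox pop fox pop fox fox fox sees fox fox sees sees fox fox sees sees S sees S sees   [S → fox fox sees]
pop fox pop fox pop fox fox fox sees fox fox sees sees fox fox sees sees S sees S sees ⇒ pop fox pop fox pop fox fox fox sees fox fox sees sees fox fox sees sees fox fox sees sees S sees   [S → fox fox sees]
pop fox pop fox pop fox fox fox sees fox fox sees sees fox fox sees sees fox fox sees sees S sees ⇒ pop fox pop fox pop fox fox fox sees fox fox sees sees fox fox sees sees fox fox sees sees fox fox sees sees   [S → fox fox sees]

S ⇒ pop fox S ⇒ pop fox S S sees ⇒ pop fox S S sees S sees ⇒ pop fox pop fox S S sees S sees ⇒ pop fox pop fox S S sees S sees S sees ⇒ pop fox pop fox S S sees S sees S sees S sees ⇒ pop fox pop fox pop fox S S sees S sees S sees S sees ⇒ pop fox pop fox pop fox fox fox sees S sees S sees S sees S sees ⇒ pop fox pop fox pop fox fox fox sees fox fox sees sees S sees S sees S sees ⇒ pop fox pop fox pop fox fox fox sees fox fox sees sees fox fox sees sees S sees S sees ⇒ pop fox pop fox pop fox fox fox sees fox fox sees sees fox fox sees sees fox fox sees sees S sees ⇒ pop fox pop fox pop fox fox fox sees fox fox sees sees fox fox sees sees fox fox sees sees fox fox sees sees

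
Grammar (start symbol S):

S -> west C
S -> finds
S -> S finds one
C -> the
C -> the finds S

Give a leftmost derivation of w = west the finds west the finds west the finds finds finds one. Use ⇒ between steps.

S ⇒ S finds one   [S -> S finds one]
S finds one ⇒ west C finds one   [S -> west C]
west C finds one ⇒ west the finds S finds one   [C -> the finds S]
west the finds S finds one ⇒ west the finds west C finds one   [S -> west C]
west the finds west C finds one ⇒ west the finds west the finds S finds one   [C -> the finds S]
west the finds west the finds S finds one ⇒ west the finds west the finds west C finds one   [S -> west C]
west the finds west the finds west C finds one ⇒ west the finds west the finds west the finds S finds one   [C -> the finds S]
west the finds west the finds west the finds S finds one ⇒ west the finds west the finds west the finds finds finds one   [S -> finds]

S ⇒ S finds one ⇒ west C finds one ⇒ west the finds S finds one ⇒ west the finds west C finds one ⇒ west the finds west the finds S finds one ⇒ west the finds west the finds west C finds one ⇒ west the finds west the finds west the finds S finds one ⇒ west the finds west the finds west the finds finds finds one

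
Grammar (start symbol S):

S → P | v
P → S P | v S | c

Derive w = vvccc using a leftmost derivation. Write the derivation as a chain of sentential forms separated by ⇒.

S ⇒ P   [S → P]
P ⇒ SP   [P → S P]
SP ⇒ PP   [S → P]
PP ⇒ SPP   [P → S P]
SPP ⇒ vPP   [S → v]
vPP ⇒ vSPP   [P → S P]
vSPP ⇒ vPPP   [S → P]
vPPP ⇒ vSPPP   [P → S P]
vSPPP ⇒ vvPPP   [S → v]
vvPPP ⇒ vvcPP   [P → c]
vvcPP ⇒ vvccP   [P → c]
vvccP ⇒ vvccc   [P → c]

S⇒P⇒SP⇒PP⇒SPP⇒vPP⇒vSPP⇒vPPP⇒vSPPP⇒vvPPP⇒vvcPP⇒vvccP⇒vvccc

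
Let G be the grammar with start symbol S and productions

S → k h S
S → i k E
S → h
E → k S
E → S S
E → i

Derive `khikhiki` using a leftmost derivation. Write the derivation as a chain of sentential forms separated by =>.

S=>khS=>khikE=>khikSS=>khikhS=>khikhikE=>khikhiki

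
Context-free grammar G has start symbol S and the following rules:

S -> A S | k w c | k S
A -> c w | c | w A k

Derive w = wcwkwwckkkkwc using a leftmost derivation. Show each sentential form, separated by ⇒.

S ⇒ AS ⇒ wAkS ⇒ wcwkS ⇒ wcwkAS ⇒ wcwkwAkS ⇒ wcwkwwAkkS ⇒ wcwkwwckkS ⇒ wcwkwwckkkS ⇒ wcwkwwckkkkwc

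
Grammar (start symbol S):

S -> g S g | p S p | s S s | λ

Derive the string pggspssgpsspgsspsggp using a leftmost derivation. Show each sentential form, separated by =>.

S => pSp => pgSgp => pggSggp => pggsSsggp => pggspSpsggp => pggspsSspsggp => pggspssSsspsggp => pggspssgSgsspsggp => pggspssgpSpgsspsggp => pggspssgpsSspgsspsggp => pggspssgpsspgsspsggp

S => pSp   [S -> p S p]
pSp => pgSgp   [S -> g S g]
pgSgp => pggSggp   [S -> g S g]
pggSggp => pggsSsggp   [S -> s S s]
pggsSsggp => pggspSpsggp   [S -> p S p]
pggspSpsggp => pggspsSspsggp   [S -> s S s]
pggspsSspsggp => pggspssSsspsggp   [S -> s S s]
pggspssSsspsggp => pggspssgSgsspsggp   [S -> g S g]
pggspssgSgsspsggp => pggspssgpSpgsspsggp   [S -> p S p]
pggspssgpSpgsspsggp => pggspssgpsSspgsspsggp   [S -> s S s]
pggspssgpsSspgsspsggp => pggspssgpsspgsspsggp   [S -> λ]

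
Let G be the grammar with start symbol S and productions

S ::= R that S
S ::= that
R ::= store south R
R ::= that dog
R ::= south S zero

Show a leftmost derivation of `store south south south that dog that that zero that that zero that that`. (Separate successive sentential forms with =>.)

S => R that S   [S ::= R that S]
R that S => store south R that S   [R ::= store south R]
store south R that S => store south south S zero that S   [R ::= south S zero]
store south south S zero that S => store south south R that S zero that S   [S ::= R that S]
store south south R that S zero that S => store south south south S zero that S zero that S   [R ::= south S zero]
store south south south S zero that S zero that S => store south south south R that S zero that S zero that S   [S ::= R that S]
store south south south R that S zero that S zero that S => store south south south that dog that S zero that S zero that S   [R ::= that dog]
store south south south that dog that S zero that S zero that S => store south south south that dog that that zero that S zero that S   [S ::= that]
store south south south that dog that that zero that S zero that S => store south south south that dog that that zero that that zero that S   [S ::= that]
store south south south that dog that that zero that that zero that S => store south south south that dog that that zero that that zero that that   [S ::= that]

S => R that S => store south R that S => store south south S zero that S => store south south R that S zero that S => store south south south S zero that S zero that S => store south south south R that S zero that S zero that S => store south south south that dog that S zero that S zero that S => store south south south that dog that that zero that S zero that S => store south south south that dog that that zero that that zero that S => store south south south that dog that that zero that that zero that that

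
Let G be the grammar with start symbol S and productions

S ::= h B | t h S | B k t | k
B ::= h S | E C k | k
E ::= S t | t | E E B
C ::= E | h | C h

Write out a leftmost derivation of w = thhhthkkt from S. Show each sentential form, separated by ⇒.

S ⇒ thS   [S ::= t h S]
thS ⇒ thhB   [S ::= h B]
thhB ⇒ thhhS   [B ::= h S]
thhhS ⇒ thhhBkt   [S ::= B k t]
thhhBkt ⇒ thhhECkkt   [B ::= E C k]
thhhECkkt ⇒ thhhtCkkt   [E ::= t]
thhhtCkkt ⇒ thhhthkkt   [C ::= h]

S ⇒ thS ⇒ thhB ⇒ thhhS ⇒ thhhBkt ⇒ thhhECkkt ⇒ thhhtCkkt ⇒ thhhthkkt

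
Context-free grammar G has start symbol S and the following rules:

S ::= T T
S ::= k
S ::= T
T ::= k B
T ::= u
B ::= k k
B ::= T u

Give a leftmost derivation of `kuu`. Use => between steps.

S => T => kB => kTu => kuu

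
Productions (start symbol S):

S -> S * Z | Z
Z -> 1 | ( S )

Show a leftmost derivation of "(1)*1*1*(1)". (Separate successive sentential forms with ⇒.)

S ⇒ S*Z   [S -> S * Z]
S*Z ⇒ S*Z*Z   [S -> S * Z]
S*Z*Z ⇒ S*Z*Z*Z   [S -> S * Z]
S*Z*Z*Z ⇒ Z*Z*Z*Z   [S -> Z]
Z*Z*Z*Z ⇒ (S)*Z*Z*Z   [Z -> ( S )]
(S)*Z*Z*Z ⇒ (Z)*Z*Z*Z   [S -> Z]
(Z)*Z*Z*Z ⇒ (1)*Z*Z*Z   [Z -> 1]
(1)*Z*Z*Z ⇒ (1)*1*Z*Z   [Z -> 1]
(1)*1*Z*Z ⇒ (1)*1*1*Z   [Z -> 1]
(1)*1*1*Z ⇒ (1)*1*1*(S)   [Z -> ( S )]
(1)*1*1*(S) ⇒ (1)*1*1*(Z)   [S -> Z]
(1)*1*1*(Z) ⇒ (1)*1*1*(1)   [Z -> 1]

S ⇒ S*Z ⇒ S*Z*Z ⇒ S*Z*Z*Z ⇒ Z*Z*Z*Z ⇒ (S)*Z*Z*Z ⇒ (Z)*Z*Z*Z ⇒ (1)*Z*Z*Z ⇒ (1)*1*Z*Z ⇒ (1)*1*1*Z ⇒ (1)*1*1*(S) ⇒ (1)*1*1*(Z) ⇒ (1)*1*1*(1)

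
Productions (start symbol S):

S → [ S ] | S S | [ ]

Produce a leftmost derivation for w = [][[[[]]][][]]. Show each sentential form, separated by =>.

S=>SS=>[]S=>[][S]=>[][SS]=>[][SSS]=>[][[S]SS]=>[][[[S]]SS]=>[][[[[]]]SS]=>[][[[[]]][]S]=>[][[[[]]][][]]

S => SS   [S → S S]
SS => []S   [S → [ ]]
[]S => [][S]   [S → [ S ]]
[][S] => [][SS]   [S → S S]
[][SS] => [][SSS]   [S → S S]
[][SSS] => [][[S]SS]   [S → [ S ]]
[][[S]SS] => [][[[S]]SS]   [S → [ S ]]
[][[[S]]SS] => [][[[[]]]SS]   [S → [ ]]
[][[[[]]]SS] => [][[[[]]][]S]   [S → [ ]]
[][[[[]]][]S] => [][[[[]]][][]]   [S → [ ]]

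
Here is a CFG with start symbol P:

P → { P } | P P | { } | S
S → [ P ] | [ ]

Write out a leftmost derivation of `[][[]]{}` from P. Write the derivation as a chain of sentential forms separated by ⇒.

P⇒PP⇒PPP⇒SPP⇒[]PP⇒[]SP⇒[][P]P⇒[][S]P⇒[][[]]P⇒[][[]]{}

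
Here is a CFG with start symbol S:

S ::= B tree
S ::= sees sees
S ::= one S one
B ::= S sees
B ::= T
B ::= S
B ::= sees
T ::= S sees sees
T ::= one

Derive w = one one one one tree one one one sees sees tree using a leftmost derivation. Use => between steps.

S => B tree => T tree => S sees sees tree => one S one sees sees tree => one one S one one sees sees tree => one one one S one one one sees sees tree => one one one B tree one one one sees sees tree => one one one T tree one one one sees sees tree => one one one one tree one one one sees sees tree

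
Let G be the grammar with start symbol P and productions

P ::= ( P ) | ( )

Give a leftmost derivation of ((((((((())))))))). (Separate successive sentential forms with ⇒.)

P ⇒ (P) ⇒ ((P)) ⇒ (((P))) ⇒ ((((P)))) ⇒ (((((P))))) ⇒ ((((((P)))))) ⇒ (((((((P))))))) ⇒ ((((((((P)))))))) ⇒ ((((((((()))))))))

P ⇒ (P)   [P ::= ( P )]
(P) ⇒ ((P))   [P ::= ( P )]
((P)) ⇒ (((P)))   [P ::= ( P )]
(((P))) ⇒ ((((P))))   [P ::= ( P )]
((((P)))) ⇒ (((((P)))))   [P ::= ( P )]
(((((P))))) ⇒ ((((((P))))))   [P ::= ( P )]
((((((P)))))) ⇒ (((((((P)))))))   [P ::= ( P )]
(((((((P))))))) ⇒ ((((((((P))))))))   [P ::= ( P )]
((((((((P)))))))) ⇒ ((((((((()))))))))   [P ::= ( )]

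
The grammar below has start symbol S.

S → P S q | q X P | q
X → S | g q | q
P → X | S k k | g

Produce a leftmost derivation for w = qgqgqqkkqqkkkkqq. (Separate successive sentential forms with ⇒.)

S⇒PSq⇒SkkSq⇒qXPkkSq⇒qgqPkkSq⇒qgqSkkkkSq⇒qgqPSqkkkkSq⇒qgqSkkSqkkkkSq⇒qgqPSqkkSqkkkkSq⇒qgqgSqkkSqkkkkSq⇒qgqgqqkkSqkkkkSq⇒qgqgqqkkqqkkkkSq⇒qgqgqqkkqqkkkkqq

S ⇒ PSq   [S → P S q]
PSq ⇒ SkkSq   [P → S k k]
SkkSq ⇒ qXPkkSq   [S → q X P]
qXPkkSq ⇒ qgqPkkSq   [X → g q]
qgqPkkSq ⇒ qgqSkkkkSq   [P → S k k]
qgqSkkkkSq ⇒ qgqPSqkkkkSq   [S → P S q]
qgqPSqkkkkSq ⇒ qgqSkkSqkkkkSq   [P → S k k]
qgqSkkSqkkkkSq ⇒ qgqPSqkkSqkkkkSq   [S → P S q]
qgqPSqkkSqkkkkSq ⇒ qgqgSqkkSqkkkkSq   [P → g]
qgqgSqkkSqkkkkSq ⇒ qgqgqqkkSqkkkkSq   [S → q]
qgqgqqkkSqkkkkSq ⇒ qgqgqqkkqqkkkkSq   [S → q]
qgqgqqkkqqkkkkSq ⇒ qgqgqqkkqqkkkkqq   [S → q]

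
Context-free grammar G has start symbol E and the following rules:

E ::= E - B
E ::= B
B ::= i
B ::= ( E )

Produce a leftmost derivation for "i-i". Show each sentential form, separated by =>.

E => E-B   [E ::= E - B]
E-B => B-B   [E ::= B]
B-B => i-B   [B ::= i]
i-B => i-i   [B ::= i]

E=>E-B=>B-B=>i-B=>i-i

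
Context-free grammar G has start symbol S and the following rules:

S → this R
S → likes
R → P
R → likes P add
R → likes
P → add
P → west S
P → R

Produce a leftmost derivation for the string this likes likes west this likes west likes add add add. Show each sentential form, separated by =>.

S => this R => this likes P add => this likes R add => this likes likes P add add => this likes likes west S add add => this likes likes west this R add add => this likes likes west this likes P add add add => this likes likes west this likes west S add add add => this likes likes west this likes west likes add add add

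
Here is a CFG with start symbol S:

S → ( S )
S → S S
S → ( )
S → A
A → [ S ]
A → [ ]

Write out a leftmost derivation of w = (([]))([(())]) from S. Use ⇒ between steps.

S ⇒ SS   [S → S S]
SS ⇒ (S)S   [S → ( S )]
(S)S ⇒ ((S))S   [S → ( S )]
((S))S ⇒ ((A))S   [S → A]
((A))S ⇒ (([]))S   [A → [ ]]
(([]))S ⇒ (([]))(S)   [S → ( S )]
(([]))(S) ⇒ (([]))(A)   [S → A]
(([]))(A) ⇒ (([]))([S])   [A → [ S ]]
(([]))([S]) ⇒ (([]))([(S)])   [S → ( S )]
(([]))([(S)]) ⇒ (([]))([(())])   [S → ( )]

S ⇒ SS ⇒ (S)S ⇒ ((S))S ⇒ ((A))S ⇒ (([]))S ⇒ (([]))(S) ⇒ (([]))(A) ⇒ (([]))([S]) ⇒ (([]))([(S)]) ⇒ (([]))([(())])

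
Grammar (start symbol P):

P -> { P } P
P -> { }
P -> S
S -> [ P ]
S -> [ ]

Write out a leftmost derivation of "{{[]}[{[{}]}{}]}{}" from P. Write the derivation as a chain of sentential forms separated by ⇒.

P ⇒ {P}P ⇒ {{P}P}P ⇒ {{S}P}P ⇒ {{[]}P}P ⇒ {{[]}S}P ⇒ {{[]}[P]}P ⇒ {{[]}[{P}P]}P ⇒ {{[]}[{S}P]}P ⇒ {{[]}[{[P]}P]}P ⇒ {{[]}[{[{}]}P]}P ⇒ {{[]}[{[{}]}{}]}P ⇒ {{[]}[{[{}]}{}]}{}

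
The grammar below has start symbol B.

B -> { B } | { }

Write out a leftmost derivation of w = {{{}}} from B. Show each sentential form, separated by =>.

B => {B}   [B -> { B }]
{B} => {{B}}   [B -> { B }]
{{B}} => {{{}}}   [B -> { }]

B => {B} => {{B}} => {{{}}}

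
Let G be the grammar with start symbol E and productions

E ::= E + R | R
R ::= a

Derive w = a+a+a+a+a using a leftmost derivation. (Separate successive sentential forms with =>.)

E => E+R   [E ::= E + R]
E+R => E+R+R   [E ::= E + R]
E+R+R => E+R+R+R   [E ::= E + R]
E+R+R+R => E+R+R+R+R   [E ::= E + R]
E+R+R+R+R => R+R+R+R+R   [E ::= R]
R+R+R+R+R => a+R+R+R+R   [R ::= a]
a+R+R+R+R => a+a+R+R+R   [R ::= a]
a+a+R+R+R => a+a+a+R+R   [R ::= a]
a+a+a+R+R => a+a+a+a+R   [R ::= a]
a+a+a+a+R => a+a+a+a+a   [R ::= a]

E => E+R => E+R+R => E+R+R+R => E+R+R+R+R => R+R+R+R+R => a+R+R+R+R => a+a+R+R+R => a+a+a+R+R => a+a+a+a+R => a+a+a+a+a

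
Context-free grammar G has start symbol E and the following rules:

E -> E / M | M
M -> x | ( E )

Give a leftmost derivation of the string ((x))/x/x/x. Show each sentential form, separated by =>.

E => E/M => E/M/M => E/M/M/M => M/M/M/M => (E)/M/M/M => (M)/M/M/M => ((E))/M/M/M => ((M))/M/M/M => ((x))/M/M/M => ((x))/x/M/M => ((x))/x/x/M => ((x))/x/x/x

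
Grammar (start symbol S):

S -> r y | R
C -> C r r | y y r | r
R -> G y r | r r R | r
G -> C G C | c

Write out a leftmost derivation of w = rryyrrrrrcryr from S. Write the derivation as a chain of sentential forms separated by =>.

S => R => rrR => rrGyr => rrCGCyr => rrCrrGCyr => rrCrrrrGCyr => rryyrrrrrGCyr => rryyrrrrrcCyr => rryyrrrrrcryr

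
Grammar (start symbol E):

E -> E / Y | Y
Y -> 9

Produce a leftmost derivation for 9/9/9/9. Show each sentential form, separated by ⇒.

E⇒E/Y⇒E/Y/Y⇒E/Y/Y/Y⇒Y/Y/Y/Y⇒9/Y/Y/Y⇒9/9/Y/Y⇒9/9/9/Y⇒9/9/9/9

E ⇒ E/Y   [E -> E / Y]
E/Y ⇒ E/Y/Y   [E -> E / Y]
E/Y/Y ⇒ E/Y/Y/Y   [E -> E / Y]
E/Y/Y/Y ⇒ Y/Y/Y/Y   [E -> Y]
Y/Y/Y/Y ⇒ 9/Y/Y/Y   [Y -> 9]
9/Y/Y/Y ⇒ 9/9/Y/Y   [Y -> 9]
9/9/Y/Y ⇒ 9/9/9/Y   [Y -> 9]
9/9/9/Y ⇒ 9/9/9/9   [Y -> 9]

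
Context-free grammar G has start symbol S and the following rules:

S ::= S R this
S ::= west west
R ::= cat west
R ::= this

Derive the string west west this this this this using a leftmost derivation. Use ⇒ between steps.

S ⇒ S R this   [S ::= S R this]
S R this ⇒ S R this R this   [S ::= S R this]
S R this R this ⇒ west west R this R this   [S ::= west west]
west west R this R this ⇒ west west this this R this   [R ::= this]
west west this this R this ⇒ west west this this this this   [R ::= this]

S ⇒ S R this ⇒ S R this R this ⇒ west west R this R this ⇒ west west this this R this ⇒ west west this this this this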